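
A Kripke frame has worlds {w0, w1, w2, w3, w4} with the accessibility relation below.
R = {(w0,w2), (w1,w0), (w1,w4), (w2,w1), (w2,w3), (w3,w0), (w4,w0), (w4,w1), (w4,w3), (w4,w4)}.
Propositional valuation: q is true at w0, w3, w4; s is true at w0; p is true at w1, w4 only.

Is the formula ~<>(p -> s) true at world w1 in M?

No

Recall that <>ψ holds at a world iff ψ holds at some accessible world.
At w1: <>(p -> s) is true, so ~<>(p -> s) is false.
  At w1: <>(p -> s) requires p -> s at some successor in {w0, w4}.
    p -> s holds at w0, so <>(p -> s) is true at w1.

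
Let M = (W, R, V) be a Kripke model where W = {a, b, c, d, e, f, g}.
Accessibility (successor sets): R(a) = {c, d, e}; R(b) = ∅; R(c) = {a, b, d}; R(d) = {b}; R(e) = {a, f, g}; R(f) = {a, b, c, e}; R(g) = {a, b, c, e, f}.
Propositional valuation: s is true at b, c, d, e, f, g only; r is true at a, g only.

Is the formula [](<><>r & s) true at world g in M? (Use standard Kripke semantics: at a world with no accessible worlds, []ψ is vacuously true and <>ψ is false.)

No

At g: [](<><>r & s) requires <><>r & s at every successor {a, b, c, e, f}.
  <><>r & s fails at a, so [](<><>r & s) is false at g.
    At a: <><>r is true, s is false, so <><>r & s is false.
      At a: <><>r requires <>r at some successor in {c, d, e}.
        <>r holds at c, so <><>r is true at a.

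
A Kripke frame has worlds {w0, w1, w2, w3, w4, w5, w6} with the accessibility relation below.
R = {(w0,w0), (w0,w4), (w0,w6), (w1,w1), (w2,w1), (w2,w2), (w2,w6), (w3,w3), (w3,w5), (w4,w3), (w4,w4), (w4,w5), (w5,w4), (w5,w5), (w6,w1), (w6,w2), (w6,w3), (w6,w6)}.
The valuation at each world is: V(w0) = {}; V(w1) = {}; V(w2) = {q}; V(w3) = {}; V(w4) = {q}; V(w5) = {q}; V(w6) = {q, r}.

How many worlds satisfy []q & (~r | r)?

Let φ = []q & (~r | r). Evaluate φ at each world:
  w0 (successors {w0, w4, w6}): φ is false.
  w1 (successors {w1}): φ is false.
  w2 (successors {w1, w2, w6}): φ is false.
  w3 (successors {w3, w5}): φ is false.
  w4 (successors {w3, w4, w5}): φ is false.
  w5 (successors {w4, w5}): φ is true.
  w6 (successors {w1, w2, w3, w6}): φ is false.
For instance, at w1:
  At w1: []q is false, ~r | r is true, so []q & (~r | r) is false.
    At w1: []q requires q at every successor {w1}.
      q fails at w1, so []q is false at w1.
Satisfying worlds: {w5}

1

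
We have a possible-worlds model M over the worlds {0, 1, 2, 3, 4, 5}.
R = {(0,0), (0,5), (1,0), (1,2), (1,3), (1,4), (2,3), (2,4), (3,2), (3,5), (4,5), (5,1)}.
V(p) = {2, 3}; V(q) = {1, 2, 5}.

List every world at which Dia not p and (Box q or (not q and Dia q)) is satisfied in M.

Let φ = Dia not p and (Box q or (not q and Dia q)). Evaluate φ at each world:
  0 (successors {0, 5}): φ is true.
  1 (successors {0, 2, 3, 4}): φ is false.
  2 (successors {3, 4}): φ is false.
  3 (successors {2, 5}): φ is true.
  4 (successors {5}): φ is true.
  5 (successors {1}): φ is true.
For instance, at 0:
  At 0: Dia not p is true, Box q or (not q and Dia q) is true, so Dia not p and (Box q or (not q and Dia q)) is true.
    At 0: Dia not p requires not p at some successor in {0, 5}.
      not p holds at 0, so Dia not p is true at 0.
    At 0: Box q is false, not q and Dia q is true, so Box q or (not q and Dia q) is true.
      At 0: Box q requires q at every successor {0, 5}.
        q fails at 0, so Box q is false at 0.
      At 0: not q is true, Dia q is true, so not q and Dia q is true.
Satisfying worlds: {0, 3, 4, 5}

0, 3, 4, 5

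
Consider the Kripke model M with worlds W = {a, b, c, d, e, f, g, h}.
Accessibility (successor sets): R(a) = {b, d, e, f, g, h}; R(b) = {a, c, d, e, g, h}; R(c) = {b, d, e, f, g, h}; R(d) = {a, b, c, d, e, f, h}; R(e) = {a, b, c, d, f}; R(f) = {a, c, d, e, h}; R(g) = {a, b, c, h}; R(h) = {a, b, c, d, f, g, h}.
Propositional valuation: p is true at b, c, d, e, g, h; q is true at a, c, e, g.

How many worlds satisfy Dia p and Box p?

0

Let φ = Dia p and Box p. Evaluate φ at each world:
  a (successors {b, d, e, f, g, h}): φ is false.
  b (successors {a, c, d, e, g, h}): φ is false.
  c (successors {b, d, e, f, g, h}): φ is false.
  d (successors {a, b, c, d, e, f, h}): φ is false.
  e (successors {a, b, c, d, f}): φ is false.
  f (successors {a, c, d, e, h}): φ is false.
  g (successors {a, b, c, h}): φ is false.
  h (successors {a, b, c, d, f, g, h}): φ is false.
For instance, at c:
  At c: Dia p is true, Box p is false, so Dia p and Box p is false.
    At c: Dia p requires p at some successor in {b, d, e, f, g, h}.
      p holds at b, so Dia p is true at c.
    At c: Box p requires p at every successor {b, d, e, f, g, h}.
      p fails at f, so Box p is false at c.
Satisfying worlds: none.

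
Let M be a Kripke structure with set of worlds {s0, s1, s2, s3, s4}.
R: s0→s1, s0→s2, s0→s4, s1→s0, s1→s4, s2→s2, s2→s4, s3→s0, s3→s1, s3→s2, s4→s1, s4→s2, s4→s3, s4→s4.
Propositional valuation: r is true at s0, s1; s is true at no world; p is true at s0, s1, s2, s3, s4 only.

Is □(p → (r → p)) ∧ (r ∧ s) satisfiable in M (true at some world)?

Let φ = □(p → (r → p)) ∧ (r ∧ s). Evaluate φ at each world:
  s0 (successors {s1, s2, s4}): φ is false.
  s1 (successors {s0, s4}): φ is false.
  s2 (successors {s2, s4}): φ is false.
  s3 (successors {s0, s1, s2}): φ is false.
  s4 (successors {s1, s2, s3, s4}): φ is false.
For instance, at s1:
  At s1: □(p → (r → p)) is true, r ∧ s is false, so □(p → (r → p)) ∧ (r ∧ s) is false.
    At s1: □(p → (r → p)) requires p → (r → p) at every successor {s0, s4}.
      At s0: p → (r → p) is true.
      At s4: p → (r → p) is true.
    So □(p → (r → p)) is true at s1.

No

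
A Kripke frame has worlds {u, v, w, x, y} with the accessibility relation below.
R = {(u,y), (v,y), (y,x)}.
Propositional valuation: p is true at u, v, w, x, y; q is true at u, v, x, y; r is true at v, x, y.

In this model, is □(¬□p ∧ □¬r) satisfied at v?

At v: □(¬□p ∧ □¬r) requires ¬□p ∧ □¬r at every successor {y}.
  ¬□p ∧ □¬r fails at y, so □(¬□p ∧ □¬r) is false at v.
    At y: ¬□p is false, □¬r is false, so ¬□p ∧ □¬r is false.
      At y: □p is true, so ¬□p is false.
      At y: □¬r requires ¬r at every successor {x}.
        ¬r fails at x, so □¬r is false at y.

No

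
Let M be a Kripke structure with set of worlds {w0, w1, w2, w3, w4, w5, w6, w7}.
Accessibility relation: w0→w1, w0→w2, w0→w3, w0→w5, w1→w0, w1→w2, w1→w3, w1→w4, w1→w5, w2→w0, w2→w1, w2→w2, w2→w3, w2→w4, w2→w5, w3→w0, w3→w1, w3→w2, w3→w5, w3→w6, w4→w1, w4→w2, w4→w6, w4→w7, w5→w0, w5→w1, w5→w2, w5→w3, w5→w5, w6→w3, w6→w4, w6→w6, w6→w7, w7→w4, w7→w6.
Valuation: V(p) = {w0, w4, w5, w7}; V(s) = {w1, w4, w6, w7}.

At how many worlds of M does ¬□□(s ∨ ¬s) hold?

Recall that □ψ holds at a world iff ψ holds at every accessible world, and ◇ψ holds iff ψ holds at some accessible world.
Let φ = ¬□□(s ∨ ¬s). Evaluate φ at each world:
  w0 (successors {w1, w2, w3, w5}): φ is false.
  w1 (successors {w0, w2, w3, w4, w5}): φ is false.
  w2 (successors {w0, w1, w2, w3, w4, w5}): φ is false.
  w3 (successors {w0, w1, w2, w5, w6}): φ is false.
  w4 (successors {w1, w2, w6, w7}): φ is false.
  w5 (successors {w0, w1, w2, w3, w5}): φ is false.
  w6 (successors {w3, w4, w6, w7}): φ is false.
  w7 (successors {w4, w6}): φ is false.
For instance, at w7:
  At w7: □□(s ∨ ¬s) is true, so ¬□□(s ∨ ¬s) is false.
    At w7: □□(s ∨ ¬s) requires □(s ∨ ¬s) at every successor {w4, w6}.
      At w4: □(s ∨ ¬s) is true.
      At w6: □(s ∨ ¬s) is true.
    So □□(s ∨ ¬s) is true at w7.
Satisfying worlds: none.

0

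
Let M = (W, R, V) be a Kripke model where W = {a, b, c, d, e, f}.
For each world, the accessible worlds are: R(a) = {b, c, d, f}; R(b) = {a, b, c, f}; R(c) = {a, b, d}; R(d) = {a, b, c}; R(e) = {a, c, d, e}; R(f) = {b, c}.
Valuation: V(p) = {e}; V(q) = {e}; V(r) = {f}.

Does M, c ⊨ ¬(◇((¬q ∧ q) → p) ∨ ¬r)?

At c: ◇((¬q ∧ q) → p) ∨ ¬r is true, so ¬(◇((¬q ∧ q) → p) ∨ ¬r) is false.
  At c: ◇((¬q ∧ q) → p) is true, ¬r is true, so ◇((¬q ∧ q) → p) ∨ ¬r is true.
    At c: ◇((¬q ∧ q) → p) requires (¬q ∧ q) → p at some successor in {a, b, d}.
      (¬q ∧ q) → p holds at a, so ◇((¬q ∧ q) → p) is true at c.

No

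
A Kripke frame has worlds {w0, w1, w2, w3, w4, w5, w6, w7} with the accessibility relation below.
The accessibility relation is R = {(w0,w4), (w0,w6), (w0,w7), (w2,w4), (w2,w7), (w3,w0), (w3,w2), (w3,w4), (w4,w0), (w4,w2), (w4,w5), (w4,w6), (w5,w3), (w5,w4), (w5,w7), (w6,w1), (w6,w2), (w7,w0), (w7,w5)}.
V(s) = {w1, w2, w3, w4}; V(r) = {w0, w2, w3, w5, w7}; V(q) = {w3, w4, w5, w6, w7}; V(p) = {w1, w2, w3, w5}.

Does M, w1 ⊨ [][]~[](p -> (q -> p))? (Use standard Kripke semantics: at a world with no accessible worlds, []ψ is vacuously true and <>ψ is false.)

Recall that []ψ holds at a world iff ψ holds at every accessible world, and <>ψ holds iff ψ holds at some accessible world.
At w1: no accessible worlds, so [][]~[](p -> (q -> p)) holds vacuously.

Yes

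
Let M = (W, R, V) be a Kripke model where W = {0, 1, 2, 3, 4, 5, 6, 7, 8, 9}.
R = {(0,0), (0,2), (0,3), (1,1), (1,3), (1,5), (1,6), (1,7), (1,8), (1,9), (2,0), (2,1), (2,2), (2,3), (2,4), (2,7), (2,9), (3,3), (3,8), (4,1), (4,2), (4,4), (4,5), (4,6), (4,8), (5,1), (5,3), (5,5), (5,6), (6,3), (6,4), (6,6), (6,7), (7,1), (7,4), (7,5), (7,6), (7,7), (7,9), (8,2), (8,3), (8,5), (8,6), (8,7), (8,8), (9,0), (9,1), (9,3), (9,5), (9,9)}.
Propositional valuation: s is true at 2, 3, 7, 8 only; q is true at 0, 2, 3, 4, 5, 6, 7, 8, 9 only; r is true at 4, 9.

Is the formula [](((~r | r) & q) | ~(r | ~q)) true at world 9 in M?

No

At 9: [](((~r | r) & q) | ~(r | ~q)) requires ((~r | r) & q) | ~(r | ~q) at every successor {0, 1, 3, 5, 9}.
  ((~r | r) & q) | ~(r | ~q) fails at 1, so [](((~r | r) & q) | ~(r | ~q)) is false at 9.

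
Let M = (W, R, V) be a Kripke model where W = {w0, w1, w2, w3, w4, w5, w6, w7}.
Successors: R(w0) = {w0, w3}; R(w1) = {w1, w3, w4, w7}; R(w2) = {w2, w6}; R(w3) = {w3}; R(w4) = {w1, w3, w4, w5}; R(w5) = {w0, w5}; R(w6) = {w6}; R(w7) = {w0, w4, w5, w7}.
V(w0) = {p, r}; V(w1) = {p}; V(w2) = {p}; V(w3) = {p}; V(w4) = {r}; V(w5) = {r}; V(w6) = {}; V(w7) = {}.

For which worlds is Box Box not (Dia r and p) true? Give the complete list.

Recall that Box ψ holds at a world iff ψ holds at every accessible world, and Dia ψ holds iff ψ holds at some accessible world.
Let φ = Box Box not (Dia r and p). Evaluate φ at each world:
  w0 (successors {w0, w3}): φ is false.
  w1 (successors {w1, w3, w4, w7}): φ is false.
  w2 (successors {w2, w6}): φ is true.
  w3 (successors {w3}): φ is true.
  w4 (successors {w1, w3, w4, w5}): φ is false.
  w5 (successors {w0, w5}): φ is false.
  w6 (successors {w6}): φ is true.
  w7 (successors {w0, w4, w5, w7}): φ is false.
For instance, at w4:
  At w4: Box Box not (Dia r and p) requires Box not (Dia r and p) at every successor {w1, w3, w4, w5}.
    Box not (Dia r and p) fails at w1, so Box Box not (Dia r and p) is false at w4.
      At w1: Box not (Dia r and p) requires not (Dia r and p) at every successor {w1, w3, w4, w7}.
        not (Dia r and p) fails at w1, so Box not (Dia r and p) is false at w1.
Satisfying worlds: {w2, w3, w6}

w2, w3, w6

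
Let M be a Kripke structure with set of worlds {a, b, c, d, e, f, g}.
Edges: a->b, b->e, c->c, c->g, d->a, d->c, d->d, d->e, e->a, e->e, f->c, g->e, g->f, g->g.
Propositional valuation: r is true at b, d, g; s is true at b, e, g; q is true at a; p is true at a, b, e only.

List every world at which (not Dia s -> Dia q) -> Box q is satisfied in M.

Let φ = (not Dia s -> Dia q) -> Box q. Evaluate φ at each world:
  a (successors {b}): φ is false.
  b (successors {e}): φ is false.
  c (successors {c, g}): φ is false.
  d (successors {a, c, d, e}): φ is false.
  e (successors {a, e}): φ is false.
  f (successors {c}): φ is true.
  g (successors {e, f, g}): φ is false.
For instance, at f:
  At f: not Dia s -> Dia q is false, Box q is false, so (not Dia s -> Dia q) -> Box q is true.
    At f: not Dia s is true, Dia q is false, so not Dia s -> Dia q is false.
      At f: Dia s is false, so not Dia s is true.
      At f: Dia q requires q at some successor in {c}.
        At c: q is false.
      So Dia q is false at f.
    At f: Box q requires q at every successor {c}.
      q fails at c, so Box q is false at f.
Satisfying worlds: {f}

f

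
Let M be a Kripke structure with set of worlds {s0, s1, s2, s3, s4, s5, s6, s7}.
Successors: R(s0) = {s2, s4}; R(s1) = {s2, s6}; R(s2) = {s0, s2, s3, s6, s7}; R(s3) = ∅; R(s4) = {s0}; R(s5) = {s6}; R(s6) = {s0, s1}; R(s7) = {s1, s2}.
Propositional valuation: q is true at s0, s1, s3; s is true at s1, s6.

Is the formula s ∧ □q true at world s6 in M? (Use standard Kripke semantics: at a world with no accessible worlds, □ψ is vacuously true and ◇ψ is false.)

Yes

Recall that □ψ holds at a world iff ψ holds at every accessible world, and ◇ψ holds iff ψ holds at some accessible world.
At s6: s is true, □q is true, so s ∧ □q is true.
  At s6: □q requires q at every successor {s0, s1}.
    At s0: q is true.
    At s1: q is true.
  So □q is true at s6.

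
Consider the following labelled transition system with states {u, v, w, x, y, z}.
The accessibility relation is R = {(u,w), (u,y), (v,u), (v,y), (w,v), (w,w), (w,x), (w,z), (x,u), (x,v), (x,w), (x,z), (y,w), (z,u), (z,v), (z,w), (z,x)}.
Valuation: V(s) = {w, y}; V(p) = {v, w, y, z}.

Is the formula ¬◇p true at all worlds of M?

Let φ = ¬◇p. Evaluate φ at each world:
  u (successors {w, y}): φ is false.
  v (successors {u, y}): φ is false.
  w (successors {v, w, x, z}): φ is false.
  x (successors {u, v, w, z}): φ is false.
  y (successors {w}): φ is false.
  z (successors {u, v, w, x}): φ is false.
Detail at u (counterexample):
  At u: ◇p is true, so ¬◇p is false.
    At u: ◇p requires p at some successor in {w, y}.
      p holds at w, so ◇p is true at u.

No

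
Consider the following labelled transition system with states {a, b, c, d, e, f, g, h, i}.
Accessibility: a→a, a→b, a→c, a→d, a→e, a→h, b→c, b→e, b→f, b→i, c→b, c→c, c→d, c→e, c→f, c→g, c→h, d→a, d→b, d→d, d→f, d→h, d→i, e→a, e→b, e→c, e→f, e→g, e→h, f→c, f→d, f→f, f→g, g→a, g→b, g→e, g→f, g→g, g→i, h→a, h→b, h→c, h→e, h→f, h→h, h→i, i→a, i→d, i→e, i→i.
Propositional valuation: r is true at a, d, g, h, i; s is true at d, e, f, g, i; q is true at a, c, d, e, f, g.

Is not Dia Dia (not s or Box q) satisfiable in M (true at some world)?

Let φ = not Dia Dia (not s or Box q). Evaluate φ at each world:
  a (successors {a, b, c, d, e, h}): φ is false.
  b (successors {c, e, f, i}): φ is false.
  c (successors {b, c, d, e, f, g, h}): φ is false.
  d (successors {a, b, d, f, h, i}): φ is false.
  e (successors {a, b, c, f, g, h}): φ is false.
  f (successors {c, d, f, g}): φ is false.
  g (successors {a, b, e, f, g, i}): φ is false.
  h (successors {a, b, c, e, f, h, i}): φ is false.
  i (successors {a, d, e, i}): φ is false.
For instance, at g:
  At g: Dia Dia (not s or Box q) is true, so not Dia Dia (not s or Box q) is false.
    At g: Dia Dia (not s or Box q) requires Dia (not s or Box q) at some successor in {a, b, e, f, g, i}.
      Dia (not s or Box q) holds at a, so Dia Dia (not s or Box q) is true at g.

No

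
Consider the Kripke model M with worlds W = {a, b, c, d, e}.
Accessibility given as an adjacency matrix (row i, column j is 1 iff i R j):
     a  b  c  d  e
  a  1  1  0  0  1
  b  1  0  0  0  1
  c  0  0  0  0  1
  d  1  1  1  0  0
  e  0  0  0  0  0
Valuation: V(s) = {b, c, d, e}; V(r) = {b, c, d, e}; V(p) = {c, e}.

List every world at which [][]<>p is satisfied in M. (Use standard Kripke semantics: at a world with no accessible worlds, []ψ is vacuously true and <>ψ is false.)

Let φ = [][]<>p. Evaluate φ at each world:
  a (successors {a, b, e}): φ is false.
  b (successors {a, e}): φ is false.
  c (successors {e}): φ is true.
  d (successors {a, b, c}): φ is false.
  e (successors ∅): φ is true.
For instance, at c:
  At c: [][]<>p requires []<>p at every successor {e}.
      At e: no accessible worlds, so []<>p holds vacuously.
  So [][]<>p is true at c.
Satisfying worlds: {c, e}

c, e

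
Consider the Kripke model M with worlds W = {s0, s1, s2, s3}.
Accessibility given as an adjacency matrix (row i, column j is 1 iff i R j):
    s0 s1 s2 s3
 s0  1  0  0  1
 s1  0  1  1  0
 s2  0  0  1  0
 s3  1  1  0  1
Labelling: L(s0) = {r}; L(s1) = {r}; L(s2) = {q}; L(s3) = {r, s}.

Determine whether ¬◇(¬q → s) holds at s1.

Recall that ◇ψ holds at a world iff ψ holds at some accessible world.
At s1: ◇(¬q → s) is true, so ¬◇(¬q → s) is false.
  At s1: ◇(¬q → s) requires ¬q → s at some successor in {s1, s2}.
    ¬q → s holds at s2, so ◇(¬q → s) is true at s1.

No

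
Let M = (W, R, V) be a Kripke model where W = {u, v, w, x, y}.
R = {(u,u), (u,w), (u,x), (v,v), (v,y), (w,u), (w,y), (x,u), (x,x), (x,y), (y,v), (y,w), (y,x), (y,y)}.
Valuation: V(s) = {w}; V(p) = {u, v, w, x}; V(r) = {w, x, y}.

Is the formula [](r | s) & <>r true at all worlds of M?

No

Let φ = [](r | s) & <>r. Evaluate φ at each world:
  u (successors {u, w, x}): φ is false.
  v (successors {v, y}): φ is false.
  w (successors {u, y}): φ is false.
  x (successors {u, x, y}): φ is false.
  y (successors {v, w, x, y}): φ is false.
Detail at u (counterexample):
  At u: [](r | s) is false, <>r is true, so [](r | s) & <>r is false.
    At u: [](r | s) requires r | s at every successor {u, w, x}.
      r | s fails at u, so [](r | s) is false at u.
    At u: <>r requires r at some successor in {u, w, x}.
      r holds at w, so <>r is true at u.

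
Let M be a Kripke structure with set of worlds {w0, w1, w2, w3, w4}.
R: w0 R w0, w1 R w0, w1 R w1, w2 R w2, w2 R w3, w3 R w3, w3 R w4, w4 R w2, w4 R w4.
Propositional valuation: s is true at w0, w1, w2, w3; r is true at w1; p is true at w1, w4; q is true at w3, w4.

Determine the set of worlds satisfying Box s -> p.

w1, w3, w4

Recall that Box ψ holds at a world iff ψ holds at every accessible world, and Dia ψ holds iff ψ holds at some accessible world.
Let φ = Box s -> p. Evaluate φ at each world:
  w0 (successors {w0}): φ is false.
  w1 (successors {w0, w1}): φ is true.
  w2 (successors {w2, w3}): φ is false.
  w3 (successors {w3, w4}): φ is true.
  w4 (successors {w2, w4}): φ is true.
For instance, at w0:
  At w0: Box s is true, p is false, so Box s -> p is false.
    At w0: Box s requires s at every successor {w0}.
      At w0: s is true.
    So Box s is true at w0.
Satisfying worlds: {w1, w3, w4}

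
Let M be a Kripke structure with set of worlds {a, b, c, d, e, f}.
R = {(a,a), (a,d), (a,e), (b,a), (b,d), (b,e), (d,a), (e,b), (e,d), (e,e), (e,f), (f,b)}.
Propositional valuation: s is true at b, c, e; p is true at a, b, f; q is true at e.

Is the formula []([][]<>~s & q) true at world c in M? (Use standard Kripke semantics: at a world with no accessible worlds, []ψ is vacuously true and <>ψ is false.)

Yes

At c: no accessible worlds, so []([][]<>~s & q) holds vacuously.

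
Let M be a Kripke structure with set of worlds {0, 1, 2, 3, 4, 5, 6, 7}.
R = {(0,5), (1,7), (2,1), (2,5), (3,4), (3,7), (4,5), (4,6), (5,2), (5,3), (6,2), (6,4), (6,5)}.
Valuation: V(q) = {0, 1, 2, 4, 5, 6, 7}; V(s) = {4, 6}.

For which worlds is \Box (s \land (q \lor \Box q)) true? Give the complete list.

7

Recall that \Box ψ holds at a world iff ψ holds at every accessible world, and \Diamond ψ holds iff ψ holds at some accessible world.
Let φ = \Box (s \land (q \lor \Box q)). Evaluate φ at each world:
  0 (successors {5}): φ is false.
  1 (successors {7}): φ is false.
  2 (successors {1, 5}): φ is false.
  3 (successors {4, 7}): φ is false.
  4 (successors {5, 6}): φ is false.
  5 (successors {2, 3}): φ is false.
  6 (successors {2, 4, 5}): φ is false.
  7 (successors ∅): φ is true.
For instance, at 1:
  At 1: \Box (s \land (q \lor \Box q)) requires s \land (q \lor \Box q) at every successor {7}.
    s \land (q \lor \Box q) fails at 7, so \Box (s \land (q \lor \Box q)) is false at 1.
      At 7: s is false, q \lor \Box q is true, so s \land (q \lor \Box q) is false.
Satisfying worlds: {7}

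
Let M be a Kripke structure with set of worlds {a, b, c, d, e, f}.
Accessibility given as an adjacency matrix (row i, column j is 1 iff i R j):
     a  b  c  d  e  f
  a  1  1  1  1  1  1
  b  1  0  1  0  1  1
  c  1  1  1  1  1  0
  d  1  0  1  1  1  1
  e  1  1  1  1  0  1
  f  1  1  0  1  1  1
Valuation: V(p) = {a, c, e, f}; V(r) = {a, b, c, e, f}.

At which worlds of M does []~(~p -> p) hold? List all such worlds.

none

Let φ = []~(~p -> p). Evaluate φ at each world:
  a (successors {a, b, c, d, e, f}): φ is false.
  b (successors {a, c, e, f}): φ is false.
  c (successors {a, b, c, d, e}): φ is false.
  d (successors {a, c, d, e, f}): φ is false.
  e (successors {a, b, c, d, f}): φ is false.
  f (successors {a, b, d, e, f}): φ is false.
For instance, at e:
  At e: []~(~p -> p) requires ~(~p -> p) at every successor {a, b, c, d, f}.
    ~(~p -> p) fails at a, so []~(~p -> p) is false at e.
Satisfying worlds: none.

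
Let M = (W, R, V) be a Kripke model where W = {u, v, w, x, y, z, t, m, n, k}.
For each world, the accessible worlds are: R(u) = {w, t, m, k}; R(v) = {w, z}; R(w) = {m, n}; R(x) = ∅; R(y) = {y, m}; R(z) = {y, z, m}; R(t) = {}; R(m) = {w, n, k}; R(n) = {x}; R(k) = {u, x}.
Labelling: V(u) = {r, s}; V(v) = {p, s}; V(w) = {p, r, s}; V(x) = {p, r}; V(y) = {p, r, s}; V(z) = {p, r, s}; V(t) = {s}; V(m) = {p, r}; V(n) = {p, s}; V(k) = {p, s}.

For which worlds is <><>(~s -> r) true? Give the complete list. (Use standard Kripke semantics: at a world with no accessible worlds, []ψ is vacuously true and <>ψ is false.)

Let φ = <><>(~s -> r). Evaluate φ at each world:
  u (successors {w, t, m, k}): φ is true.
  v (successors {w, z}): φ is true.
  w (successors {m, n}): φ is true.
  x (successors ∅): φ is false.
  y (successors {y, m}): φ is true.
  z (successors {y, z, m}): φ is true.
  t (successors ∅): φ is false.
  m (successors {w, n, k}): φ is true.
  n (successors {x}): φ is false.
  k (successors {u, x}): φ is true.
For instance, at k:
  At k: <><>(~s -> r) requires <>(~s -> r) at some successor in {u, x}.
    <>(~s -> r) holds at u, so <><>(~s -> r) is true at k.
      At u: <>(~s -> r) requires ~s -> r at some successor in {w, t, m, k}.
        ~s -> r holds at w, so <>(~s -> r) is true at u.
Satisfying worlds: {u, v, w, y, z, m, k}

u, v, w, y, z, m, k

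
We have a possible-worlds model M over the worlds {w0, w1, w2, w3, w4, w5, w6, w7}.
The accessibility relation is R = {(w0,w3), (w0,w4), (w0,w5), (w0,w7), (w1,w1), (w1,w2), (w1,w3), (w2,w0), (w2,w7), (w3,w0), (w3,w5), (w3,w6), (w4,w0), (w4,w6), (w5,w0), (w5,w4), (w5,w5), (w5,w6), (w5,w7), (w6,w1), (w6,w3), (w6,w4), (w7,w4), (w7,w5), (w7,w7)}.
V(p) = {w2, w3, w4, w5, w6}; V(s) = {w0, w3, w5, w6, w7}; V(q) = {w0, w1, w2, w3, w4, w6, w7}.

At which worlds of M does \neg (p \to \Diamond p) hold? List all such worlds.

w2

Let φ = \neg (p \to \Diamond p). Evaluate φ at each world:
  w0 (successors {w3, w4, w5, w7}): φ is false.
  w1 (successors {w1, w2, w3}): φ is false.
  w2 (successors {w0, w7}): φ is true.
  w3 (successors {w0, w5, w6}): φ is false.
  w4 (successors {w0, w6}): φ is false.
  w5 (successors {w0, w4, w5, w6, w7}): φ is false.
  w6 (successors {w1, w3, w4}): φ is false.
  w7 (successors {w4, w5, w7}): φ is false.
For instance, at w6:
  At w6: p \to \Diamond p is true, so \neg (p \to \Diamond p) is false.
    At w6: p is true, \Diamond p is true, so p \to \Diamond p is true.
      At w6: \Diamond p requires p at some successor in {w1, w3, w4}.
        p holds at w3, so \Diamond p is true at w6.
Satisfying worlds: {w2}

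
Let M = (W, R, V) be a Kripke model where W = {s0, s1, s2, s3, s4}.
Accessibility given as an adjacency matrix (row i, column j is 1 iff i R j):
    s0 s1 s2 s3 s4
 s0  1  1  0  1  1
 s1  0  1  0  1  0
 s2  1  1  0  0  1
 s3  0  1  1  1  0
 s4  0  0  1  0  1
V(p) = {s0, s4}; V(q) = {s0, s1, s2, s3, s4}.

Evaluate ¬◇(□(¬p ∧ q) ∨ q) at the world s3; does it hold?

At s3: ◇(□(¬p ∧ q) ∨ q) is true, so ¬◇(□(¬p ∧ q) ∨ q) is false.
  At s3: ◇(□(¬p ∧ q) ∨ q) requires □(¬p ∧ q) ∨ q at some successor in {s1, s2, s3}.
    □(¬p ∧ q) ∨ q holds at s1, so ◇(□(¬p ∧ q) ∨ q) is true at s3.
      At s1: □(¬p ∧ q) is true, q is true, so □(¬p ∧ q) ∨ q is true.

No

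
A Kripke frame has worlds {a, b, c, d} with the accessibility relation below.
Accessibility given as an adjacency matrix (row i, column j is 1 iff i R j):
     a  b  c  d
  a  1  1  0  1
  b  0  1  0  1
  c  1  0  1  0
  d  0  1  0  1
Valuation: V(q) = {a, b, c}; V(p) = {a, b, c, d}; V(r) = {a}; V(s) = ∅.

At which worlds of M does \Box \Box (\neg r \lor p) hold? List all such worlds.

a, b, c, d

Let φ = \Box \Box (\neg r \lor p). Evaluate φ at each world:
  a (successors {a, b, d}): φ is true.
  b (successors {b, d}): φ is true.
  c (successors {a, c}): φ is true.
  d (successors {b, d}): φ is true.
For instance, at c:
  At c: \Box \Box (\neg r \lor p) requires \Box (\neg r \lor p) at every successor {a, c}.
      At a: \Box (\neg r \lor p) requires \neg r \lor p at every successor {a, b, d}.
        At a: \neg r \lor p is true.
        At b: \neg r \lor p is true.
        At d: \neg r \lor p is true.
      So \Box (\neg r \lor p) is true at a.
      At c: \Box (\neg r \lor p) requires \neg r \lor p at every successor {a, c}.
        At a: \neg r \lor p is true.
        At c: \neg r \lor p is true.
      So \Box (\neg r \lor p) is true at c.
  So \Box \Box (\neg r \lor p) is true at c.
Satisfying worlds: {a, b, c, d}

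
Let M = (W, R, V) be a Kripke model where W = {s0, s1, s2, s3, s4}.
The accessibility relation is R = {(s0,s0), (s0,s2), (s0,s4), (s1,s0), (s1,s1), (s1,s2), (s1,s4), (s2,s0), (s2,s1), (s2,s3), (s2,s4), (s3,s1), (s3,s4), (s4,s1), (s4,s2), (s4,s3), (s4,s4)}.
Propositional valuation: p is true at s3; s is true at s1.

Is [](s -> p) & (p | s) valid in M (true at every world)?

Let φ = [](s -> p) & (p | s). Evaluate φ at each world:
  s0 (successors {s0, s2, s4}): φ is false.
  s1 (successors {s0, s1, s2, s4}): φ is false.
  s2 (successors {s0, s1, s3, s4}): φ is false.
  s3 (successors {s1, s4}): φ is false.
  s4 (successors {s1, s2, s3, s4}): φ is false.
Detail at s0 (counterexample):
  At s0: [](s -> p) is true, p | s is false, so [](s -> p) & (p | s) is false.
    At s0: [](s -> p) requires s -> p at every successor {s0, s2, s4}.
      At s0: s -> p is true.
      At s2: s -> p is true.
      At s4: s -> p is true.
    So [](s -> p) is true at s0.

No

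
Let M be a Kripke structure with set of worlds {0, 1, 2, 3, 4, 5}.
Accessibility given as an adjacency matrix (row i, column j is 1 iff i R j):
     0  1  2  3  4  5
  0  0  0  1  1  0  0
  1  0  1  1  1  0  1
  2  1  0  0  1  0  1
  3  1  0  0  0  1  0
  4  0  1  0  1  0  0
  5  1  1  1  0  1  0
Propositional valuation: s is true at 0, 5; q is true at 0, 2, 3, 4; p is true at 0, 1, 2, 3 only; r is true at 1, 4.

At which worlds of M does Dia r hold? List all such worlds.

1, 3, 4, 5

Let φ = Dia r. Evaluate φ at each world:
  0 (successors {2, 3}): φ is false.
  1 (successors {1, 2, 3, 5}): φ is true.
  2 (successors {0, 3, 5}): φ is false.
  3 (successors {0, 4}): φ is true.
  4 (successors {1, 3}): φ is true.
  5 (successors {0, 1, 2, 4}): φ is true.
For instance, at 2:
  At 2: Dia r requires r at some successor in {0, 3, 5}.
    At 0: r is false.
    At 3: r is false.
    At 5: r is false.
  So Dia r is false at 2.
Satisfying worlds: {1, 3, 4, 5}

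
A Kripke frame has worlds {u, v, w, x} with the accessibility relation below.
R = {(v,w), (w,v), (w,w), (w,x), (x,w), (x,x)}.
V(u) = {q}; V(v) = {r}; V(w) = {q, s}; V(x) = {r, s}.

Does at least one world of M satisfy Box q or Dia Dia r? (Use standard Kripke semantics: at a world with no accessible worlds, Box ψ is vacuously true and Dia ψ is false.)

Recall that Box ψ holds at a world iff ψ holds at every accessible world, and Dia ψ holds iff ψ holds at some accessible world.
Let φ = Box q or Dia Dia r. Evaluate φ at each world:
  u (successors ∅): φ is true.
  v (successors {w}): φ is true.
  w (successors {v, w, x}): φ is true.
  x (successors {w, x}): φ is true.
Detail at u (witness):
  At u: Box q is true, Dia Dia r is false, so Box q or Dia Dia r is true.
    At u: no accessible worlds, so Box q holds vacuously.
    At u: no accessible worlds, so Dia Dia r is false.

Yes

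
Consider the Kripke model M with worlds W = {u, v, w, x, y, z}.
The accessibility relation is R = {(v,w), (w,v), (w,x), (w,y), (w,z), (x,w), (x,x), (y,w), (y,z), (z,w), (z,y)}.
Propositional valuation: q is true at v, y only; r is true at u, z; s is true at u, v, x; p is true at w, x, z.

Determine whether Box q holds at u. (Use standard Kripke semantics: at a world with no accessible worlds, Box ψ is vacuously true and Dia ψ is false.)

Yes

Recall that Box ψ holds at a world iff ψ holds at every accessible world, and Dia ψ holds iff ψ holds at some accessible world.
At u: no accessible worlds, so Box q holds vacuously.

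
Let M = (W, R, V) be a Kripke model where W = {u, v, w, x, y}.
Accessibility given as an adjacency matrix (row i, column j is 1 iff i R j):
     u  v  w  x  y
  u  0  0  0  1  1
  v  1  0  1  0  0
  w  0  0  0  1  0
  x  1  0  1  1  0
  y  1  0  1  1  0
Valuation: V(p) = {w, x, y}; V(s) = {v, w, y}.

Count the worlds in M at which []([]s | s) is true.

0

Recall that []ψ holds at a world iff ψ holds at every accessible world, and <>ψ holds iff ψ holds at some accessible world.
Let φ = []([]s | s). Evaluate φ at each world:
  u (successors {x, y}): φ is false.
  v (successors {u, w}): φ is false.
  w (successors {x}): φ is false.
  x (successors {u, w, x}): φ is false.
  y (successors {u, w, x}): φ is false.
For instance, at x:
  At x: []([]s | s) requires []s | s at every successor {u, w, x}.
    []s | s fails at u, so []([]s | s) is false at x.
      At u: []s is false, s is false, so []s | s is false.
Satisfying worlds: none.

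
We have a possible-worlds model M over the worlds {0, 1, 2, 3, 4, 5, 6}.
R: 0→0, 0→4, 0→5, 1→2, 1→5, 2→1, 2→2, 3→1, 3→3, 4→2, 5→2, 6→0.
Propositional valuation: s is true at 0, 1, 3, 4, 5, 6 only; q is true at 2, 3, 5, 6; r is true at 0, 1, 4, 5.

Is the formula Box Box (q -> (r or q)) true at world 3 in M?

Yes

At 3: Box Box (q -> (r or q)) requires Box (q -> (r or q)) at every successor {1, 3}.
    At 1: Box (q -> (r or q)) requires q -> (r or q) at every successor {2, 5}.
      At 2: q -> (r or q) is true.
      At 5: q -> (r or q) is true.
    So Box (q -> (r or q)) is true at 1.
    At 3: Box (q -> (r or q)) requires q -> (r or q) at every successor {1, 3}.
      At 1: q -> (r or q) is true.
      At 3: q -> (r or q) is true.
    So Box (q -> (r or q)) is true at 3.
So Box Box (q -> (r or q)) is true at 3.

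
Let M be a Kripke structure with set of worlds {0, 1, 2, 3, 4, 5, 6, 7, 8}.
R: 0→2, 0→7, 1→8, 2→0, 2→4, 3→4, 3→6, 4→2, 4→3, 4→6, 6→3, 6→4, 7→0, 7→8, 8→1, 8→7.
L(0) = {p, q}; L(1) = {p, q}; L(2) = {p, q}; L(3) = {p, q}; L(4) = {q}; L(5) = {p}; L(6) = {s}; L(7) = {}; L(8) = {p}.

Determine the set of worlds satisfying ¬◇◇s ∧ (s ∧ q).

Let φ = ¬◇◇s ∧ (s ∧ q). Evaluate φ at each world:
  0 (successors {2, 7}): φ is false.
  1 (successors {8}): φ is false.
  2 (successors {0, 4}): φ is false.
  3 (successors {4, 6}): φ is false.
  4 (successors {2, 3, 6}): φ is false.
  5 (successors ∅): φ is false.
  6 (successors {3, 4}): φ is false.
  7 (successors {0, 8}): φ is false.
  8 (successors {1, 7}): φ is false.
For instance, at 6:
  At 6: ¬◇◇s is false, s ∧ q is false, so ¬◇◇s ∧ (s ∧ q) is false.
    At 6: ◇◇s is true, so ¬◇◇s is false.
      At 6: ◇◇s requires ◇s at some successor in {3, 4}.
        ◇s holds at 3, so ◇◇s is true at 6.
Satisfying worlds: none.

none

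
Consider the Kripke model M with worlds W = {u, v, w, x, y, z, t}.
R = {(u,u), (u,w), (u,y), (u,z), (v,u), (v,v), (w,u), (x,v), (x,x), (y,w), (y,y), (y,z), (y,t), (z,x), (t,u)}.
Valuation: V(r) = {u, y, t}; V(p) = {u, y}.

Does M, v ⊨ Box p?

No

Recall that Box ψ holds at a world iff ψ holds at every accessible world, and Dia ψ holds iff ψ holds at some accessible world.
At v: Box p requires p at every successor {u, v}.
  p fails at v, so Box p is false at v.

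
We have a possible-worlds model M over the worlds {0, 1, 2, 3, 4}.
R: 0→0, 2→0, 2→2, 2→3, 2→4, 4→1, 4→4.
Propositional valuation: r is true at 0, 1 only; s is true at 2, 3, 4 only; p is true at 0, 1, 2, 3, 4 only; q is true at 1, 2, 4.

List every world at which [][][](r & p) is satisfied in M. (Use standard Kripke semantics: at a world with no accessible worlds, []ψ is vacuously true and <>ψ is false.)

0, 1, 3

Recall that []ψ holds at a world iff ψ holds at every accessible world, and <>ψ holds iff ψ holds at some accessible world.
Let φ = [][][](r & p). Evaluate φ at each world:
  0 (successors {0}): φ is true.
  1 (successors ∅): φ is true.
  2 (successors {0, 2, 3, 4}): φ is false.
  3 (successors ∅): φ is true.
  4 (successors {1, 4}): φ is false.
For instance, at 4:
  At 4: [][][](r & p) requires [][](r & p) at every successor {1, 4}.
    [][](r & p) fails at 4, so [][][](r & p) is false at 4.
      At 4: [][](r & p) requires [](r & p) at every successor {1, 4}.
        [](r & p) fails at 4, so [][](r & p) is false at 4.
Satisfying worlds: {0, 1, 3}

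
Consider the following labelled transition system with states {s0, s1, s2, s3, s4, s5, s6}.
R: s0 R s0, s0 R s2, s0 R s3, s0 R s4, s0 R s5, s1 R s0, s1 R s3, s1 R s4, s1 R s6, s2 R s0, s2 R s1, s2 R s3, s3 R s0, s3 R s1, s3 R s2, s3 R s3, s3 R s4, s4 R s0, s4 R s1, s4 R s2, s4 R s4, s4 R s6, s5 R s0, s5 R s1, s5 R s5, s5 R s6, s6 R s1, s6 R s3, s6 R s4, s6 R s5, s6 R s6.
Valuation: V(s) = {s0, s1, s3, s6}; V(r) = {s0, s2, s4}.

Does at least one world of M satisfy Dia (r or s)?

Yes

Recall that Dia ψ holds at a world iff ψ holds at some accessible world.
Let φ = Dia (r or s). Evaluate φ at each world:
  s0 (successors {s0, s2, s3, s4, s5}): φ is true.
  s1 (successors {s0, s3, s4, s6}): φ is true.
  s2 (successors {s0, s1, s3}): φ is true.
  s3 (successors {s0, s1, s2, s3, s4}): φ is true.
  s4 (successors {s0, s1, s2, s4, s6}): φ is true.
  s5 (successors {s0, s1, s5, s6}): φ is true.
  s6 (successors {s1, s3, s4, s5, s6}): φ is true.
Detail at s0 (witness):
  At s0: Dia (r or s) requires r or s at some successor in {s0, s2, s3, s4, s5}.
    r or s holds at s0, so Dia (r or s) is true at s0.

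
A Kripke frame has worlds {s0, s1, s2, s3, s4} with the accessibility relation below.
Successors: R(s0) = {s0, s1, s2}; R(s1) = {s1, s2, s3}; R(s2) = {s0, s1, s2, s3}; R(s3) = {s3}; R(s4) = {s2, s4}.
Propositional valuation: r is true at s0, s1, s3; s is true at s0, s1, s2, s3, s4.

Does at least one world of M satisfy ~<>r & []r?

No

Recall that []ψ holds at a world iff ψ holds at every accessible world, and <>ψ holds iff ψ holds at some accessible world.
Let φ = ~<>r & []r. Evaluate φ at each world:
  s0 (successors {s0, s1, s2}): φ is false.
  s1 (successors {s1, s2, s3}): φ is false.
  s2 (successors {s0, s1, s2, s3}): φ is false.
  s3 (successors {s3}): φ is false.
  s4 (successors {s2, s4}): φ is false.
For instance, at s4:
  At s4: ~<>r is true, []r is false, so ~<>r & []r is false.
    At s4: <>r is false, so ~<>r is true.
      At s4: <>r requires r at some successor in {s2, s4}.
        At s2: r is false.
        At s4: r is false.
      So <>r is false at s4.
    At s4: []r requires r at every successor {s2, s4}.
      r fails at s2, so []r is false at s4.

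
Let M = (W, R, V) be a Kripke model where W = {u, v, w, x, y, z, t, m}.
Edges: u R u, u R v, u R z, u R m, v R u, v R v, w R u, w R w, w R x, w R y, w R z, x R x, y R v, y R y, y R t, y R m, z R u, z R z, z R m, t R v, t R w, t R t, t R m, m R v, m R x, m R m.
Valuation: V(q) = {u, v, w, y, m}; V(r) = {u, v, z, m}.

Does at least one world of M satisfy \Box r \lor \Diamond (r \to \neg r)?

Yes

Let φ = \Box r \lor \Diamond (r \to \neg r). Evaluate φ at each world:
  u (successors {u, v, z, m}): φ is true.
  v (successors {u, v}): φ is true.
  w (successors {u, w, x, y, z}): φ is true.
  x (successors {x}): φ is true.
  y (successors {v, y, t, m}): φ is true.
  z (successors {u, z, m}): φ is true.
  t (successors {v, w, t, m}): φ is true.
  m (successors {v, x, m}): φ is true.
Detail at u (witness):
  At u: \Box r is true, \Diamond (r \to \neg r) is false, so \Box r \lor \Diamond (r \to \neg r) is true.
    At u: \Box r requires r at every successor {u, v, z, m}.
      At u: r is true.
      At v: r is true.
      At z: r is true.
      At m: r is true.
    So \Box r is true at u.
    At u: \Diamond (r \to \neg r) requires r \to \neg r at some successor in {u, v, z, m}.
      At u: r \to \neg r is false.
      At v: r \to \neg r is false.
      At z: r \to \neg r is false.
      At m: r \to \neg r is false.
    So \Diamond (r \to \neg r) is false at u.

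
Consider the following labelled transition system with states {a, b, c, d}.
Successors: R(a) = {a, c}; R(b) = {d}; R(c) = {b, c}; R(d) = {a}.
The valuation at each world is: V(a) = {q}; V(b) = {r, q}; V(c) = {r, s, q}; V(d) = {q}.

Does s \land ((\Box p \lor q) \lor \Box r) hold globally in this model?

Recall that \Box ψ holds at a world iff ψ holds at every accessible world, and \Diamond ψ holds iff ψ holds at some accessible world.
Let φ = s \land ((\Box p \lor q) \lor \Box r). Evaluate φ at each world:
  a (successors {a, c}): φ is false.
  b (successors {d}): φ is false.
  c (successors {b, c}): φ is true.
  d (successors {a}): φ is false.
Detail at a (counterexample):
  At a: s is false, (\Box p \lor q) \lor \Box r is true, so s \land ((\Box p \lor q) \lor \Box r) is false.
    At a: \Box p \lor q is true, \Box r is false, so (\Box p \lor q) \lor \Box r is true.
      At a: \Box p is false, q is true, so \Box p \lor q is true.
      At a: \Box r requires r at every successor {a, c}.
        r fails at a, so \Box r is false at a.

No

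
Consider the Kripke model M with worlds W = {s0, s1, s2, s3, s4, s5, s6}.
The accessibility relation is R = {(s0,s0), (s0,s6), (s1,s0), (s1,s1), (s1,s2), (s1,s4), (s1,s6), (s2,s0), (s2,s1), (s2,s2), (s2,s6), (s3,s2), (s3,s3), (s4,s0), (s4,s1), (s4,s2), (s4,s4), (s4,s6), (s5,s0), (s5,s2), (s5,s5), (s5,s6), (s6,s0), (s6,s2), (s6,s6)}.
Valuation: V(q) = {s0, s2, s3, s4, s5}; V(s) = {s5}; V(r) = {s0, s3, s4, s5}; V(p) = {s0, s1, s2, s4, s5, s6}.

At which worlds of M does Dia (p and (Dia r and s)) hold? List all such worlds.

Let φ = Dia (p and (Dia r and s)). Evaluate φ at each world:
  s0 (successors {s0, s6}): φ is false.
  s1 (successors {s0, s1, s2, s4, s6}): φ is false.
  s2 (successors {s0, s1, s2, s6}): φ is false.
  s3 (successors {s2, s3}): φ is false.
  s4 (successors {s0, s1, s2, s4, s6}): φ is false.
  s5 (successors {s0, s2, s5, s6}): φ is true.
  s6 (successors {s0, s2, s6}): φ is false.
For instance, at s6:
  At s6: Dia (p and (Dia r and s)) requires p and (Dia r and s) at some successor in {s0, s2, s6}.
    At s0: p and (Dia r and s) is false.
    At s2: p and (Dia r and s) is false.
    At s6: p and (Dia r and s) is false.
  So Dia (p and (Dia r and s)) is false at s6.
Satisfying worlds: {s5}

s5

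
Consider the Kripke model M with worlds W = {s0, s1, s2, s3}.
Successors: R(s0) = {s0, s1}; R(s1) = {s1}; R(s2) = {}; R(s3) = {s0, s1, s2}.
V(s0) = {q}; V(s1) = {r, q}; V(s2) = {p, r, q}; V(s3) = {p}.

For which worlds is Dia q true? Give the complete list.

s0, s1, s3

Recall that Dia ψ holds at a world iff ψ holds at some accessible world.
Let φ = Dia q. Evaluate φ at each world:
  s0 (successors {s0, s1}): φ is true.
  s1 (successors {s1}): φ is true.
  s2 (successors ∅): φ is false.
  s3 (successors {s0, s1, s2}): φ is true.
For instance, at s3:
  At s3: Dia q requires q at some successor in {s0, s1, s2}.
    q holds at s0, so Dia q is true at s3.
Satisfying worlds: {s0, s1, s3}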